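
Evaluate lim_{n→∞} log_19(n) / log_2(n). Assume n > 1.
lim = ln(2) / ln(19) = log_19(2)

Change of base: log_19(n) = ln n / ln 19 and log_2(n) = ln n / ln 2. The ratio is (ln n / ln 19) · (ln 2 / ln n) = ln 2 / ln 19, a constant independent of n. So the limit is ln 2 / ln 19 = log_19(2).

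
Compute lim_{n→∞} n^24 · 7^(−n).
lim = 0

Exponentials with base > 1 dominate every fixed polynomial: for any fixed c, n^c / 7^n → 0 as n → ∞ (e.g. by the ratio test, or by writing 7^n = e^(n ln 7) and noting e^(n ln 7) / n^c → ∞). Hence n^24 · 7^(−n) = n^24 / 7^n → 0.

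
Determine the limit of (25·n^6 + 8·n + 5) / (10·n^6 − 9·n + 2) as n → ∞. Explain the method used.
lim = 25/10 = 5/2

For large n the leading n^6 terms dominate both numerator and denominator. Dividing top and bottom by n^6, every other term tends to 0, leaving 25/10 = 5/2.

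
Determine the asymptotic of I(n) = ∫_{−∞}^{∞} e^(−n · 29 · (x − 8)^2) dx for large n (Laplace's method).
I(n) = sqrt(π/(29n))

Here φ(x) = 29 · (x − 8)^2 has its unique minimum at x* = 8 with φ(x*) = 0 and φ''(x*) = 58. Laplace's method gives
  I(n) ~ e^(−n φ(x*)) · sqrt(2π / (n · φ''(x*))) = sqrt(2π / (58n)) = sqrt(π/(29n)).
This is exact: substituting u = (x − 8)·sqrt(29n) gives I(n) = (1/sqrt(29n)) ∫_{−∞}^{∞} e^(−u^2) du = sqrt(π/(29n)).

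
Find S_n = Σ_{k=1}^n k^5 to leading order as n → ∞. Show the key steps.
S_n ~ n^6 / 6

By integral comparison (Euler-Maclaurin), Σ_{k=1}^n k^5 = ∫_0^n x^5 dx + O(n^5) = n^6/6 + O(n^5). (Equivalently, Faulhaber's formula gives the same leading term.)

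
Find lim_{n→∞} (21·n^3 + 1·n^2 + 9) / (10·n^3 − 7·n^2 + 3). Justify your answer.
lim = 21/10

For large n the leading n^3 terms dominate both numerator and denominator. Dividing top and bottom by n^3, every other term tends to 0, leaving 21/10.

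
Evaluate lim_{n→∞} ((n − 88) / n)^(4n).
lim = e^(−352)

Rewrite as (1 − 88/n)^(4n). By the standard limit (1 + x/n)^n → e^x, we have (1 − 88/n)^n → e^(−88), and raising to the 4th power gives e^(−352).
More precisely, ln[(1 − 88/n)^(4n)] = 4n · ln(1 − 88/n) = 4n · (-88/n + O(1/n^2)) = -352 + O(1/n) → -352.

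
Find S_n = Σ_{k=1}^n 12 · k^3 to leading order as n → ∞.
S_n ~ 3 · n^4

By integral comparison (Euler-Maclaurin), Σ_{k=1}^n 12 · k^3 = 12 · ∫_0^n x^3 dx + O(n^3) = 12 · n^4/4 = 3 · n^4 + O(n^3). (Equivalently, Faulhaber's formula gives the same leading term.)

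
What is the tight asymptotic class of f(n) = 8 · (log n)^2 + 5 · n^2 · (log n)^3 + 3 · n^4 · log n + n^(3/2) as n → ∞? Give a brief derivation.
f(n) ∈ Θ(n^4 · log n)

Compare the terms by growth order. For large n, n^a · (log n)^b dominates n^a' · (log n)^b' iff a > a', or (a = a' and b > b'). Ranking the 4 terms shows the dominant one is 3 · n^4 · log n. Hence f(n) ∈ Θ(n^4 · log n).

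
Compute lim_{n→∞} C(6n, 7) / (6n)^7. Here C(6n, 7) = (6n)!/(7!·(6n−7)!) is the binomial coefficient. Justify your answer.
lim = 1/7! = 1/5040

With N = 6n → ∞: C(N, 7) / N^7 = [N(N−1)…(N−6)] / (7! · N^7) = (1/7!) · 1 · (1 − 1/(6n)) · … · (1 − 6/(6n)). Each factor → 1 as N → ∞, so the limit is 1/7! = 1/5040.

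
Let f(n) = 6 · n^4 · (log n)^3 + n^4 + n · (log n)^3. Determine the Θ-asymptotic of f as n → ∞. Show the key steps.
f(n) ∈ Θ(n^4 · (log n)^3)

Compare the terms by growth order. For large n, n^a · (log n)^b dominates n^a' · (log n)^b' iff a > a', or (a = a' and b > b'). Ranking the 3 terms shows the dominant one is 6 · n^4 · (log n)^3. Hence f(n) ∈ Θ(n^4 · (log n)^3).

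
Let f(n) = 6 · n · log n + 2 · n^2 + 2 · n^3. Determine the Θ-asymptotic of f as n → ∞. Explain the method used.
f(n) ∈ Θ(n^3)

Compare the terms by growth order. For large n, n^a · (log n)^b dominates n^a' · (log n)^b' iff a > a', or (a = a' and b > b'). Ranking the 3 terms shows the dominant one is 2 · n^3. Hence f(n) ∈ Θ(n^3).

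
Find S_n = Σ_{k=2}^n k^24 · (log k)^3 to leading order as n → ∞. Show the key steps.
S_n ~ n^25 · (log n)^3 / 25

By integral comparison, S_n = ∫_1^n x^24 · (log x)^3 dx + O(n^24 · (log n)^3). For the integral, the leading term of ∫_1^n x^24 (log x)^3 dx is n^25/25 · (log n)^3 (by repeated integration by parts; each step lowers the log-exponent and produces a relatively O(1/log n) correction). Hence S_n ~ n^25 · (log n)^3 / 25.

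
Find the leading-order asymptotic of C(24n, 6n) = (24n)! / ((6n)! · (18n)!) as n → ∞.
C(24n, 6n) ~ (256/27)^(6n) · sqrt(2/(3π·6n))

Write N = 6n. Apply Stirling to each factorial:
  (4N)! ~ sqrt(2π·4N) · (4N/e)^(4N),
  N! ~ sqrt(2π N) · (N/e)^N,
  (3N)! ~ sqrt(2π·3N) · (3N/e)^(3N).
The exponential factors combine to (4N)^(4N) / (N^N · (3N)^(3N)) = 4^(4N)/3^(3N) = (4^4/3^3)^N = (256/27)^N.
The square-root prefactors combine to sqrt(2π·4N) / (sqrt(2π N)·sqrt(2π·3N)) = sqrt(4 / (2π·3·N)) = sqrt(2/(3π·6n)).
Substituting N = 6n: C(24n, 6n) ~ (256/27)^(6n) · sqrt(2/(3π·6n)).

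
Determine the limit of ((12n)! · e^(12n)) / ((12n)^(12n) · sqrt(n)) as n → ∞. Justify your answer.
lim = sqrt(2π·12)

Stirling: (12n)! ~ sqrt(2π·12n) · (12n/e)^(12n). Hence
  (12n)! · e^(12n) / (12n)^(12n) ~ sqrt(2π·12n).
Dividing by sqrt(n): sqrt(2π·12n) / sqrt(n) = sqrt(2π·12) · n^((1−1)/2), so the limit is sqrt(2π·12).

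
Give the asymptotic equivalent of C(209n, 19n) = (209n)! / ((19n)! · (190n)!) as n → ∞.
C(209n, 19n) ~ (285311670611/10000000000)^(19n) · sqrt(11/(20π·19n))

Write N = 19n. Apply Stirling to each factorial:
  (11N)! ~ sqrt(2π·11N) · (11N/e)^(11N),
  N! ~ sqrt(2π N) · (N/e)^N,
  (10N)! ~ sqrt(2π·10N) · (10N/e)^(10N).
The exponential factors combine to (11N)^(11N) / (N^N · (10N)^(10N)) = 11^(11N)/10^(10N) = (11^11/10^10)^N = (285311670611/10000000000)^N.
The square-root prefactors combine to sqrt(2π·11N) / (sqrt(2π N)·sqrt(2π·10N)) = sqrt(11 / (2π·10·N)) = sqrt(11/(20π·19n)).
Substituting N = 19n: C(209n, 19n) ~ (285311670611/10000000000)^(19n) · sqrt(11/(20π·19n)).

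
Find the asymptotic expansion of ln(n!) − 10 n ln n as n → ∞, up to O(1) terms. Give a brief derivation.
ln(n!) − 10 n ln n = −9 n ln n − n + (1/2) ln(2π n) + O(1/n)

Stirling: ln((n)!) = n ln(n) − n + (1/2) ln(2π·n) + O(1/n).
Here n ln(n) = n ln n.
Subtract 10n ln n: leading term is (1 − 10) n ln n = −9 n ln n. The next term is −n. Then the (1/2) ln(2π·n) correction.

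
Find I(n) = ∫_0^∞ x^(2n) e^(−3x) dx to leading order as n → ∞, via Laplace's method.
I(n) ~ (sqrt(2π·2n) / 3) · (2n/(3e))^(2n)

Write the integrand as exp(2n ln x − 3x) and set f(x) = 2n ln x − 3x. Then f'(x) = 2n/x − 3 = 0 at x* = 2n/3, and f''(x*) = −2n/x*^2 = −3^2/(2n). Laplace's method (interior maximum) gives
  I(n) ~ e^(f(x*)) · sqrt(2π / |f''(x*)|)
        = exp(2n ln(2n/3) − 2n) · sqrt(2π · 2n / 3^2)
        = (2n/3)^(2n) e^(−2n) · sqrt(2π·2n) / 3
        = (sqrt(2π·2n) / 3) · (2n/(3e))^(2n).
This matches Γ(2n+1)/3^(2n+1) with Stirling applied to Γ.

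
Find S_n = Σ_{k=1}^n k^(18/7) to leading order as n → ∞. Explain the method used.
S_n ~ (7/25) · n^(25/7)

Integral comparison: Σ_{k=1}^n k^(18/7) = ∫_0^n x^(18/7) dx + O(n^(18/7)). The integral is n^(1 + 18/7) / (1 + 18/7) = n^((18+7)/7) / ((18+7)/7) = (7/25) · n^(25/7).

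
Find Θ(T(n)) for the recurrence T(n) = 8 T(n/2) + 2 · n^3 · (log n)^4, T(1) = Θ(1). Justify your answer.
T(n) = Θ(n^3 · (log n)^5)

Here log_2 8 = 3 and f(n) = 2 · n^3 · (log n)^4 = Θ(n^(log_2 8) · (log n)^4). This is the extended Case 2 of the master theorem (f matches the critical exponent up to log factors), giving T(n) = Θ(n^(log_2 8) · (log n)^(4+1)) = Θ(n^3 · (log n)^5).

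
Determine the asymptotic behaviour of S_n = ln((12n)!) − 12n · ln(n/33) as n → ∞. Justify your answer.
S_n ~ 12n · (ln 396 − 1) + O(ln n)

Stirling: ln((12n)!) = 12n ln(12n) − 12n + O(ln n).
  S_n = 12n ln(12n) − 12n − 12n ln(n/33) + O(ln n)
      = 12n ln(12n) − 12n ln n + 12n ln 33 − 12n + O(ln n)
      = 12n ln 12 + 12n ln 33 − 12n + O(ln n)
      = 12n (ln 396 − 1) + O(ln n).
Numerically ln(396) − 1 ≈ 4.9814.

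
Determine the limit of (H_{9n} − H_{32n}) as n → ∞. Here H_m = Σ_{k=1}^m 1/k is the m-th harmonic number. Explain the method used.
lim = ln(9/32)

Euler-Maclaurin gives H_m = ln m + γ + 1/(2m) + O(1/m^2). The γ and O(1/m) terms cancel in the difference:
  H_{9n} − H_{32n} = ln(9n) − ln(32n) + O(1/n) = ln(9/32) + O(1/n).
Hence the limit is ln(9/32).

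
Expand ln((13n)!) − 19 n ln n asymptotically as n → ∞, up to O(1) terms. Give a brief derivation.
ln((13n)!) − 19 n ln n = −6 n ln n + 13(ln 13 − 1) n + (1/2) ln(2π·13n) + O(1/n)

Stirling: ln((13n)!) = 13n ln(13n) − 13n + (1/2) ln(2π·13n) + O(1/n).
Expand 13n ln(13n) = 13n (ln n + ln 13) = 13n ln n + 13n ln 13.
Subtract 19n ln n: leading term is (13 − 19) n ln n = −6 n ln n. The next term is 13n ln 13 − 13n = 13(ln 13 − 1) n. Then the (1/2) ln(2π·13n) correction.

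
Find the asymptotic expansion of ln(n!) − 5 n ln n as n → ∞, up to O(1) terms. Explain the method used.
ln(n!) − 5 n ln n = −4 n ln n − n + (1/2) ln(2π n) + O(1/n)

Stirling: ln((n)!) = n ln(n) − n + (1/2) ln(2π·n) + O(1/n).
Here n ln(n) = n ln n.
Subtract 5n ln n: leading term is (1 − 5) n ln n = −4 n ln n. The next term is −n. Then the (1/2) ln(2π·n) correction.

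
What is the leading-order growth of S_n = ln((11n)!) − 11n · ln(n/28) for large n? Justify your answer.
S_n ~ 11n · (ln 308 − 1) + O(ln n)

Stirling: ln((11n)!) = 11n ln(11n) − 11n + O(ln n).
  S_n = 11n ln(11n) − 11n − 11n ln(n/28) + O(ln n)
      = 11n ln(11n) − 11n ln n + 11n ln 28 − 11n + O(ln n)
      = 11n ln 11 + 11n ln 28 − 11n + O(ln n)
      = 11n (ln 308 − 1) + O(ln n).
Numerically ln(308) − 1 ≈ 4.7301.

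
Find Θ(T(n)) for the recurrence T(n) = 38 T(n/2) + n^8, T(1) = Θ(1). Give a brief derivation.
T(n) = Θ(n^8)

log_2 38 ≈ 5.248. f(n) = n^8 dominates n^(log_2 38) since 8 > 5.248, and the regularity condition a·f(n/b) = 38·(n/2)^8 = (38/256)·n^8 ≤ c·f(n) holds with c = 38/256 ≈ 0.148 < 1. So this is Case 3: T(n) = Θ(f(n)) = Θ(n^8).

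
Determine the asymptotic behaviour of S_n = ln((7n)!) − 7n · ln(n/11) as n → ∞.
S_n ~ 7n · (ln 77 − 1) + O(ln n)

Stirling: ln((7n)!) = 7n ln(7n) − 7n + O(ln n).
  S_n = 7n ln(7n) − 7n − 7n ln(n/11) + O(ln n)
      = 7n ln(7n) − 7n ln n + 7n ln 11 − 7n + O(ln n)
      = 7n ln 7 + 7n ln 11 − 7n + O(ln n)
      = 7n (ln 77 − 1) + O(ln n).
Numerically ln(77) − 1 ≈ 3.3438.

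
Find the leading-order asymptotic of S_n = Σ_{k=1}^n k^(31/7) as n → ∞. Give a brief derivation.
S_n ~ (7/38) · n^(38/7)

Integral comparison: Σ_{k=1}^n k^(31/7) = ∫_0^n x^(31/7) dx + O(n^(31/7)). The integral is n^(1 + 31/7) / (1 + 31/7) = n^((31+7)/7) / ((31+7)/7) = (7/38) · n^(38/7).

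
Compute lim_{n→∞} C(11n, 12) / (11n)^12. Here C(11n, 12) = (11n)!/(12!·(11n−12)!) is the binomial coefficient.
lim = 1/12! = 1/479001600

With N = 11n → ∞: C(N, 12) / N^12 = [N(N−1)…(N−11)] / (12! · N^12) = (1/12!) · 1 · (1 − 1/(11n)) · … · (1 − 11/(11n)). Each factor → 1 as N → ∞, so the limit is 1/12! = 1/479001600.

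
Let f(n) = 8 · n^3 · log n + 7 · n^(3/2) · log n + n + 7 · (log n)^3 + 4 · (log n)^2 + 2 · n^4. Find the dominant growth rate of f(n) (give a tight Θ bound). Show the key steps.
f(n) ∈ Θ(n^4)

Compare the terms by growth order. For large n, n^a · (log n)^b dominates n^a' · (log n)^b' iff a > a', or (a = a' and b > b'). Ranking the 6 terms shows the dominant one is 2 · n^4. Hence f(n) ∈ Θ(n^4).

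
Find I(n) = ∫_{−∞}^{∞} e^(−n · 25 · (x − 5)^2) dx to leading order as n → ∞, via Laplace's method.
I(n) = sqrt(π/(25n))

Here φ(x) = 25 · (x − 5)^2 has its unique minimum at x* = 5 with φ(x*) = 0 and φ''(x*) = 50. Laplace's method gives
  I(n) ~ e^(−n φ(x*)) · sqrt(2π / (n · φ''(x*))) = sqrt(2π / (50n)) = sqrt(π/(25n)).
This is exact: substituting u = (x − 5)·sqrt(25n) gives I(n) = (1/sqrt(25n)) ∫_{−∞}^{∞} e^(−u^2) du = sqrt(π/(25n)).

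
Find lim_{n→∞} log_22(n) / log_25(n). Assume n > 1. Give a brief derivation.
lim = ln(25) / ln(22) = log_22(25)

Change of base: log_22(n) = ln n / ln 22 and log_25(n) = ln n / ln 25. The ratio is (ln n / ln 22) · (ln 25 / ln n) = ln 25 / ln 22, a constant independent of n. So the limit is ln 25 / ln 22 = log_22(25).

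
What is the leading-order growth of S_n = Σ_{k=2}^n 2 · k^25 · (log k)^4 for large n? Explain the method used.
S_n ~ n^26 · (log n)^4 / 13

By integral comparison, S_n = ∫_1^n 2 · x^25 · (log x)^4 dx + O(n^25 · (log n)^4). For the integral, the leading term of ∫_1^n x^25 (log x)^4 dx is n^26/26 · (log n)^4 (by repeated integration by parts; each step lowers the log-exponent and produces a relatively O(1/log n) correction). Hence S_n ~ n^26 · (log n)^4 / 13.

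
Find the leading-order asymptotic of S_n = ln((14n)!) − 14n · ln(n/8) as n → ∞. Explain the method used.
S_n ~ 14n · (ln 112 − 1) + O(ln n)

Stirling: ln((14n)!) = 14n ln(14n) − 14n + O(ln n).
  S_n = 14n ln(14n) − 14n − 14n ln(n/8) + O(ln n)
      = 14n ln(14n) − 14n ln n + 14n ln 8 − 14n + O(ln n)
      = 14n ln 14 + 14n ln 8 − 14n + O(ln n)
      = 14n (ln 112 − 1) + O(ln n).
Numerically ln(112) − 1 ≈ 3.7185.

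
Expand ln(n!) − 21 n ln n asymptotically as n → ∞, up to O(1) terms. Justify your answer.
ln(n!) − 21 n ln n = −20 n ln n − n + (1/2) ln(2π n) + O(1/n)

Stirling: ln((n)!) = n ln(n) − n + (1/2) ln(2π·n) + O(1/n).
Here n ln(n) = n ln n.
Subtract 21n ln n: leading term is (1 − 21) n ln n = −20 n ln n. The next term is −n. Then the (1/2) ln(2π·n) correction.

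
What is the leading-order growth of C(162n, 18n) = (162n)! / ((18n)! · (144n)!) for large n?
C(162n, 18n) ~ (387420489/16777216)^(18n) · sqrt(9/(16π·18n))

Write N = 18n. Apply Stirling to each factorial:
  (9N)! ~ sqrt(2π·9N) · (9N/e)^(9N),
  N! ~ sqrt(2π N) · (N/e)^N,
  (8N)! ~ sqrt(2π·8N) · (8N/e)^(8N).
The exponential factors combine to (9N)^(9N) / (N^N · (8N)^(8N)) = 9^(9N)/8^(8N) = (9^9/8^8)^N = (387420489/16777216)^N.
The square-root prefactors combine to sqrt(2π·9N) / (sqrt(2π N)·sqrt(2π·8N)) = sqrt(9 / (2π·8·N)) = sqrt(9/(16π·18n)).
Substituting N = 18n: C(162n, 18n) ~ (387420489/16777216)^(18n) · sqrt(9/(16π·18n)).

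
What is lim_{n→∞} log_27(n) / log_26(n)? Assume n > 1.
lim = ln(26) / ln(27) = log_27(26)

Change of base: log_27(n) = ln n / ln 27 and log_26(n) = ln n / ln 26. The ratio is (ln n / ln 27) · (ln 26 / ln n) = ln 26 / ln 27, a constant independent of n. So the limit is ln 26 / ln 27 = log_27(26).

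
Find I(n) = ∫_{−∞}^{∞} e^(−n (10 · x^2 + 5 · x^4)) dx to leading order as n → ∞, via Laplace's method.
I(n) ~ sqrt(π/(10n))

φ(x) = 10 · x^2 + 5 · x^4 has its unique global minimum at x* = 0 (since φ'(x) = 20x + 20x^3 = 0 only at x = 0 for real x with both coefficients positive, and φ → ∞ as |x| → ∞). At x* = 0, φ(0) = 0 and φ''(0) = 20. Laplace's method then gives
  I(n) ~ sqrt(2π / (n · φ''(0))) · e^(−n φ(0)) = sqrt(2π / (20n)) = sqrt(π/(10n)).
The 5 · x^4 term contributes only at subleading order (an O(1/n) relative correction).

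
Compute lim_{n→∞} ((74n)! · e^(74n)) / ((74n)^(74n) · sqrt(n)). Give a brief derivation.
lim = sqrt(2π·74)

Stirling: (74n)! ~ sqrt(2π·74n) · (74n/e)^(74n). Hence
  (74n)! · e^(74n) / (74n)^(74n) ~ sqrt(2π·74n).
Dividing by sqrt(n): sqrt(2π·74n) / sqrt(n) = sqrt(2π·74) · n^((1−1)/2), so the limit is sqrt(2π·74).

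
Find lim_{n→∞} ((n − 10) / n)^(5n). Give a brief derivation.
lim = e^(−50)

Rewrite as (1 − 10/n)^(5n). By the standard limit (1 + x/n)^n → e^x, we have (1 − 10/n)^n → e^(−10), and raising to the 5th power gives e^(−50).
More precisely, ln[(1 − 10/n)^(5n)] = 5n · ln(1 − 10/n) = 5n · (-10/n + O(1/n^2)) = -50 + O(1/n) → -50.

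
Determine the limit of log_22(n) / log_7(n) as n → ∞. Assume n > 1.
lim = ln(7) / ln(22) = log_22(7)

Change of base: log_22(n) = ln n / ln 22 and log_7(n) = ln n / ln 7. The ratio is (ln n / ln 22) · (ln 7 / ln n) = ln 7 / ln 22, a constant independent of n. So the limit is ln 7 / ln 22 = log_22(7).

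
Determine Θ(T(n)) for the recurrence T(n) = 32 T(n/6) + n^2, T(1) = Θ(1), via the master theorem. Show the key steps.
T(n) = Θ(n^2)

log_6 32 ≈ 1.934. f(n) = n^2 dominates n^(log_6 32) since 2 > 1.934, and the regularity condition a·f(n/b) = 32·(n/6)^2 = (32/36)·n^2 ≤ c·f(n) holds with c = 32/36 ≈ 0.889 < 1. So this is Case 3: T(n) = Θ(f(n)) = Θ(n^2).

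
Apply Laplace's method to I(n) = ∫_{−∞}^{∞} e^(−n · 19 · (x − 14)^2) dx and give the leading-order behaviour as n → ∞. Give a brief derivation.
I(n) = sqrt(π/(19n))

Here φ(x) = 19 · (x − 14)^2 has its unique minimum at x* = 14 with φ(x*) = 0 and φ''(x*) = 38. Laplace's method gives
  I(n) ~ e^(−n φ(x*)) · sqrt(2π / (n · φ''(x*))) = sqrt(2π / (38n)) = sqrt(π/(19n)).
This is exact: substituting u = (x − 14)·sqrt(19n) gives I(n) = (1/sqrt(19n)) ∫_{−∞}^{∞} e^(−u^2) du = sqrt(π/(19n)).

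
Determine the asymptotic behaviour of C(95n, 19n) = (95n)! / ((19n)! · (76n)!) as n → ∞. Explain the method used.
C(95n, 19n) ~ (3125/256)^(19n) · sqrt(5/(8π·19n))

Write N = 19n. Apply Stirling to each factorial:
  (5N)! ~ sqrt(2π·5N) · (5N/e)^(5N),
  N! ~ sqrt(2π N) · (N/e)^N,
  (4N)! ~ sqrt(2π·4N) · (4N/e)^(4N).
The exponential factors combine to (5N)^(5N) / (N^N · (4N)^(4N)) = 5^(5N)/4^(4N) = (5^5/4^4)^N = (3125/256)^N.
The square-root prefactors combine to sqrt(2π·5N) / (sqrt(2π N)·sqrt(2π·4N)) = sqrt(5 / (2π·4·N)) = sqrt(5/(8π·19n)).
Substituting N = 19n: C(95n, 19n) ~ (3125/256)^(19n) · sqrt(5/(8π·19n)).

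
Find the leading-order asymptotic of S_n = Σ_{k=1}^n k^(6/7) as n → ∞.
S_n ~ (7/13) · n^(13/7)

Integral comparison: Σ_{k=1}^n k^(6/7) = ∫_0^n x^(6/7) dx + O(n^(6/7)). The integral is n^(1 + 6/7) / (1 + 6/7) = n^((6+7)/7) / ((6+7)/7) = (7/13) · n^(13/7).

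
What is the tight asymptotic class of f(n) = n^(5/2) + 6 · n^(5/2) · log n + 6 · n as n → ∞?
f(n) ∈ Θ(n^(5/2) · log n)

Compare the terms by growth order. For large n, n^a · (log n)^b dominates n^a' · (log n)^b' iff a > a', or (a = a' and b > b'). Ranking the 3 terms shows the dominant one is 6 · n^(5/2) · log n. Hence f(n) ∈ Θ(n^(5/2) · log n).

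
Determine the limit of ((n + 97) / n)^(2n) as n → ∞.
lim = e^194

Rewrite as (1 + 97/n)^(2n). By the standard limit (1 + x/n)^n → e^x, we have (1 + 97/n)^n → e^97, and raising to the 2nd power gives e^194.
More precisely, ln[(1 + 97/n)^(2n)] = 2n · ln(1 + 97/n) = 2n · (97/n + O(1/n^2)) = 194 + O(1/n) → 194.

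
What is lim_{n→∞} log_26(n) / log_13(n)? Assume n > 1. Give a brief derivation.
lim = ln(13) / ln(26) = log_26(13)

Change of base: log_26(n) = ln n / ln 26 and log_13(n) = ln n / ln 13. The ratio is (ln n / ln 26) · (ln 13 / ln n) = ln 13 / ln 26, a constant independent of n. So the limit is ln 13 / ln 26 = log_26(13).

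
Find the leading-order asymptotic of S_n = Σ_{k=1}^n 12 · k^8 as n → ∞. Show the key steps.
S_n ~ 4 · n^9 / 3

By integral comparison (Euler-Maclaurin), Σ_{k=1}^n 12 · k^8 = 12 · ∫_0^n x^8 dx + O(n^8) = 12 · n^9/9 = 4 · n^9 / 3 + O(n^8). (Equivalently, Faulhaber's formula gives the same leading term.)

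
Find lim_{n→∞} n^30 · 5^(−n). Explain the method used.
lim = 0

Exponentials with base > 1 dominate every fixed polynomial: for any fixed c, n^c / 5^n → 0 as n → ∞ (e.g. by the ratio test, or by writing 5^n = e^(n ln 5) and noting e^(n ln 5) / n^c → ∞). Hence n^30 · 5^(−n) = n^30 / 5^n → 0.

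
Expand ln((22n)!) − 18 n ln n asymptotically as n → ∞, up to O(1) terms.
ln((22n)!) − 18 n ln n = 4 n ln n + 22(ln 22 − 1) n + (1/2) ln(2π·22n) + O(1/n)

Stirling: ln((22n)!) = 22n ln(22n) − 22n + (1/2) ln(2π·22n) + O(1/n).
Expand 22n ln(22n) = 22n (ln n + ln 22) = 22n ln n + 22n ln 22.
Subtract 18n ln n: leading term is (22 − 18) n ln n = 4 n ln n. The next term is 22n ln 22 − 22n = 22(ln 22 − 1) n. Then the (1/2) ln(2π·22n) correction.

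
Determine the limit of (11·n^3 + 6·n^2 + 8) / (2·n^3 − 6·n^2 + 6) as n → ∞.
lim = 11/2

For large n the leading n^3 terms dominate both numerator and denominator. Dividing top and bottom by n^3, every other term tends to 0, leaving 11/2.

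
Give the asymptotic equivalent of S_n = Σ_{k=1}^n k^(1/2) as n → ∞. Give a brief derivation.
S_n ~ (2/3) · n^(3/2)

Integral comparison: Σ_{k=1}^n k^(1/2) = ∫_0^n x^(1/2) dx + O(n^(1/2)). The integral is n^(1 + 1/2) / (1 + 1/2) = n^((1+2)/2) / ((1+2)/2) = (2/3) · n^(3/2).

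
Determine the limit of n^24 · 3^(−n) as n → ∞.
lim = 0

Exponentials with base > 1 dominate every fixed polynomial: for any fixed c, n^c / 3^n → 0 as n → ∞ (e.g. by the ratio test, or by writing 3^n = e^(n ln 3) and noting e^(n ln 3) / n^c → ∞). Hence n^24 · 3^(−n) = n^24 / 3^n → 0.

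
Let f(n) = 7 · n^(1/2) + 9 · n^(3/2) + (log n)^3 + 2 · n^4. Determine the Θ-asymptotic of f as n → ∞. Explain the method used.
f(n) ∈ Θ(n^4)

Compare the terms by growth order. For large n, n^a · (log n)^b dominates n^a' · (log n)^b' iff a > a', or (a = a' and b > b'). Ranking the 4 terms shows the dominant one is 2 · n^4. Hence f(n) ∈ Θ(n^4).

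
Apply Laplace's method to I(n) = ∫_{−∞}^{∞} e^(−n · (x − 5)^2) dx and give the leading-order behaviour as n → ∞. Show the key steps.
I(n) = sqrt(π/n)

Here φ(x) = (x − 5)^2 has its unique minimum at x* = 5 with φ(x*) = 0 and φ''(x*) = 2. Laplace's method gives
  I(n) ~ e^(−n φ(x*)) · sqrt(2π / (n · φ''(x*))) = sqrt(2π / (2n)) = sqrt(π/n).
This is exact: substituting u = (x − 5)·sqrt(n) gives I(n) = (1/sqrt(n)) ∫_{−∞}^{∞} e^(−u^2) du = sqrt(π/n).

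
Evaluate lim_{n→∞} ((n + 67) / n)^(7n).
lim = e^469

Rewrite as (1 + 67/n)^(7n). By the standard limit (1 + x/n)^n → e^x, we have (1 + 67/n)^n → e^67, and raising to the 7th power gives e^469.
More precisely, ln[(1 + 67/n)^(7n)] = 7n · ln(1 + 67/n) = 7n · (67/n + O(1/n^2)) = 469 + O(1/n) → 469.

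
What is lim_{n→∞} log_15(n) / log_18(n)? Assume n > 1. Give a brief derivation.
lim = ln(18) / ln(15) = log_15(18)

Change of base: log_15(n) = ln n / ln 15 and log_18(n) = ln n / ln 18. The ratio is (ln n / ln 15) · (ln 18 / ln n) = ln 18 / ln 15, a constant independent of n. So the limit is ln 18 / ln 15 = log_15(18).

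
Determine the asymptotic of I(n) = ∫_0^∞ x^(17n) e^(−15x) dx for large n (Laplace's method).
I(n) ~ (sqrt(2π·17n) / 15) · (17n/(15e))^(17n)

Write the integrand as exp(17n ln x − 15x) and set f(x) = 17n ln x − 15x. Then f'(x) = 17n/x − 15 = 0 at x* = 17n/15, and f''(x*) = −17n/x*^2 = −15^2/(17n). Laplace's method (interior maximum) gives
  I(n) ~ e^(f(x*)) · sqrt(2π / |f''(x*)|)
        = exp(17n ln(17n/15) − 17n) · sqrt(2π · 17n / 15^2)
        = (17n/15)^(17n) e^(−17n) · sqrt(2π·17n) / 15
        = (sqrt(2π·17n) / 15) · (17n/(15e))^(17n).
This matches Γ(17n+1)/15^(17n+1) with Stirling applied to Γ.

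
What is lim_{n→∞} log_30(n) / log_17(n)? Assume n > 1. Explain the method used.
lim = ln(17) / ln(30) = log_30(17)

Change of base: log_30(n) = ln n / ln 30 and log_17(n) = ln n / ln 17. The ratio is (ln n / ln 30) · (ln 17 / ln n) = ln 17 / ln 30, a constant independent of n. So the limit is ln 17 / ln 30 = log_30(17).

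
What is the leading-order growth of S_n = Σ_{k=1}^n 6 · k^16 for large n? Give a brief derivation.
S_n ~ 6 · n^17 / 17

By integral comparison (Euler-Maclaurin), Σ_{k=1}^n 6 · k^16 = 6 · ∫_0^n x^16 dx + O(n^16) = 6 · n^17/17 + O(n^16). (Equivalently, Faulhaber's formula gives the same leading term.)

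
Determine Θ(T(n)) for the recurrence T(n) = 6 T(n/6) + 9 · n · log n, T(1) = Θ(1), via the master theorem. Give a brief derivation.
T(n) = Θ(n · (log n)^2)

Here log_6 6 = 1 and f(n) = 9 · n · log n = Θ(n^(log_6 6) · (log n)^1). This is the extended Case 2 of the master theorem (f matches the critical exponent up to log factors), giving T(n) = Θ(n^(log_6 6) · (log n)^(1+1)) = Θ(n · (log n)^2).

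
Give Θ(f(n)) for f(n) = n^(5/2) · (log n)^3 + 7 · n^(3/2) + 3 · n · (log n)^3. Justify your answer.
f(n) ∈ Θ(n^(5/2) · (log n)^3)

Compare the terms by growth order. For large n, n^a · (log n)^b dominates n^a' · (log n)^b' iff a > a', or (a = a' and b > b'). Ranking the 3 terms shows the dominant one is n^(5/2) · (log n)^3. Hence f(n) ∈ Θ(n^(5/2) · (log n)^3).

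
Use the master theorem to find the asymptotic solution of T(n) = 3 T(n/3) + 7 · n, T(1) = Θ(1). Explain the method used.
T(n) = Θ(n log n)

log_3 3 = 1, and f(n) = 7 · n = Θ(n^(log_3 3)). This is Case 2 of the master theorem: T(n) = Θ(f(n) · log n) = Θ(n log n).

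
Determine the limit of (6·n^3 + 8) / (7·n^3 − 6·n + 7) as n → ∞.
lim = 6/7

For large n the leading n^3 terms dominate both numerator and denominator. Dividing top and bottom by n^3, every other term tends to 0, leaving 6/7.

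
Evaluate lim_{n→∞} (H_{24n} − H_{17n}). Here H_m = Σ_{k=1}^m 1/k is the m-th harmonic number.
lim = ln(24/17)

Euler-Maclaurin gives H_m = ln m + γ + 1/(2m) + O(1/m^2). The γ and O(1/m) terms cancel in the difference:
  H_{24n} − H_{17n} = ln(24n) − ln(17n) + O(1/n) = ln(24/17) + O(1/n).
Hence the limit is ln(24/17).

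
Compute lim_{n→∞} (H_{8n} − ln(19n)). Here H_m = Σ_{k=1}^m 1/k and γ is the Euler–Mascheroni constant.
lim = ln(8/19) + γ

By Euler-Maclaurin, H_m = ln m + γ + O(1/m). So
  H_{8n} − ln(19n) = ln(8n) + γ − ln(19n) + O(1/n)
                       = ln(8/19) + γ + O(1/n).
Hence the limit is ln(8/19) + γ.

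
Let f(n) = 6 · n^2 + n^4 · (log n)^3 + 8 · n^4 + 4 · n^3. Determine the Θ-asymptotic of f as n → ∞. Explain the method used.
f(n) ∈ Θ(n^4 · (log n)^3)

Compare the terms by growth order. For large n, n^a · (log n)^b dominates n^a' · (log n)^b' iff a > a', or (a = a' and b > b'). Ranking the 4 terms shows the dominant one is n^4 · (log n)^3. Hence f(n) ∈ Θ(n^4 · (log n)^3).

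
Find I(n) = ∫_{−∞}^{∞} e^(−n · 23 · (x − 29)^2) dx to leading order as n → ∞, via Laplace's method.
I(n) = sqrt(π/(23n))

Here φ(x) = 23 · (x − 29)^2 has its unique minimum at x* = 29 with φ(x*) = 0 and φ''(x*) = 46. Laplace's method gives
  I(n) ~ e^(−n φ(x*)) · sqrt(2π / (n · φ''(x*))) = sqrt(2π / (46n)) = sqrt(π/(23n)).
This is exact: substituting u = (x − 29)·sqrt(23n) gives I(n) = (1/sqrt(23n)) ∫_{−∞}^{∞} e^(−u^2) du = sqrt(π/(23n)).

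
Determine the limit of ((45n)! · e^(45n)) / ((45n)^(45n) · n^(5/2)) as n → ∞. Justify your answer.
lim = 0

Stirling: (45n)! ~ sqrt(2π·45n) · (45n/e)^(45n). Hence
  (45n)! · e^(45n) / (45n)^(45n) ~ sqrt(2π·45n).
Dividing by n^(5/2): sqrt(2π·45n) / n^(5/2) = sqrt(2π·45) · n^((1−5)/2), so the expression behaves like sqrt(2π·45) · n^((1−5)/2) → 0.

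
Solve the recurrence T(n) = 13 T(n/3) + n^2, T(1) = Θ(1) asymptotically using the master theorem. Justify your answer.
T(n) = Θ(n^(log_3 13))

Master theorem: compare f(n) = n^2 to n^(log_3 13) where log_3 13 ≈ 2.335. Since 2 < log_3 13, we have f(n) = O(n^(log_3 13 − ε)) for some ε > 0 — Case 1. Hence T(n) = Θ(n^(log_3 13)).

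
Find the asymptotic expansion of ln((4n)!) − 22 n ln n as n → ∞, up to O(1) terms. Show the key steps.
ln((4n)!) − 22 n ln n = −18 n ln n + 4(ln 4 − 1) n + (1/2) ln(2π·4n) + O(1/n)

Stirling: ln((4n)!) = 4n ln(4n) − 4n + (1/2) ln(2π·4n) + O(1/n).
Expand 4n ln(4n) = 4n (ln n + ln 4) = 4n ln n + 4n ln 4.
Subtract 22n ln n: leading term is (4 − 22) n ln n = −18 n ln n. The next term is 4n ln 4 − 4n = 4(ln 4 − 1) n. Then the (1/2) ln(2π·4n) correction.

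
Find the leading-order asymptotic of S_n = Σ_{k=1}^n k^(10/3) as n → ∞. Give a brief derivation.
S_n ~ (3/13) · n^(13/3)

Integral comparison: Σ_{k=1}^n k^(10/3) = ∫_0^n x^(10/3) dx + O(n^(10/3)). The integral is n^(1 + 10/3) / (1 + 10/3) = n^((10+3)/3) / ((10+3)/3) = (3/13) · n^(13/3).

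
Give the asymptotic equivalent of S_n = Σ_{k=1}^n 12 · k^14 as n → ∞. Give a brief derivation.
S_n ~ 4 · n^15 / 5

By integral comparison (Euler-Maclaurin), Σ_{k=1}^n 12 · k^14 = 12 · ∫_0^n x^14 dx + O(n^14) = 12 · n^15/15 = 4 · n^15 / 5 + O(n^14). (Equivalently, Faulhaber's formula gives the same leading term.)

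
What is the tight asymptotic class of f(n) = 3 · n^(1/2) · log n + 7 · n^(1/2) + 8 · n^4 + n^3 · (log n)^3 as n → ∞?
f(n) ∈ Θ(n^4)

Compare the terms by growth order. For large n, n^a · (log n)^b dominates n^a' · (log n)^b' iff a > a', or (a = a' and b > b'). Ranking the 4 terms shows the dominant one is 8 · n^4. Hence f(n) ∈ Θ(n^4).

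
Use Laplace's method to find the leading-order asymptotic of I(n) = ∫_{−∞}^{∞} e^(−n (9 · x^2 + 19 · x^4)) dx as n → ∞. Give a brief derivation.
I(n) ~ sqrt(π/(9n))

φ(x) = 9 · x^2 + 19 · x^4 has its unique global minimum at x* = 0 (since φ'(x) = 18x + 76x^3 = 0 only at x = 0 for real x with both coefficients positive, and φ → ∞ as |x| → ∞). At x* = 0, φ(0) = 0 and φ''(0) = 18. Laplace's method then gives
  I(n) ~ sqrt(2π / (n · φ''(0))) · e^(−n φ(0)) = sqrt(2π / (18n)) = sqrt(π/(9n)).
The 19 · x^4 term contributes only at subleading order (an O(1/n) relative correction).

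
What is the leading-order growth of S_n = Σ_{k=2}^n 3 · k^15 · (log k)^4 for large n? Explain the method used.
S_n ~ 3 · n^16 · (log n)^4 / 16

By integral comparison, S_n = ∫_1^n 3 · x^15 · (log x)^4 dx + O(n^15 · (log n)^4). For the integral, the leading term of ∫_1^n x^15 (log x)^4 dx is n^16/16 · (log n)^4 (by repeated integration by parts; each step lowers the log-exponent and produces a relatively O(1/log n) correction). Hence S_n ~ 3 · n^16 · (log n)^4 / 16.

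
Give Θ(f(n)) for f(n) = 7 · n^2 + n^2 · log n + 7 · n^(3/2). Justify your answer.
f(n) ∈ Θ(n^2 · log n)

Compare the terms by growth order. For large n, n^a · (log n)^b dominates n^a' · (log n)^b' iff a > a', or (a = a' and b > b'). Ranking the 3 terms shows the dominant one is n^2 · log n. Hence f(n) ∈ Θ(n^2 · log n).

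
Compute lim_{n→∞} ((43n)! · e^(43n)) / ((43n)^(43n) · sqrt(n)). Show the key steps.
lim = sqrt(2π·43)

Stirling: (43n)! ~ sqrt(2π·43n) · (43n/e)^(43n). Hence
  (43n)! · e^(43n) / (43n)^(43n) ~ sqrt(2π·43n).
Dividing by sqrt(n): sqrt(2π·43n) / sqrt(n) = sqrt(2π·43) · n^((1−1)/2), so the limit is sqrt(2π·43).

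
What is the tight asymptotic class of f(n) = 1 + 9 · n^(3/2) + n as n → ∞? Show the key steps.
f(n) ∈ Θ(n^(3/2))

Compare the terms by growth order. For large n, n^a · (log n)^b dominates n^a' · (log n)^b' iff a > a', or (a = a' and b > b'). Ranking the 3 terms shows the dominant one is 9 · n^(3/2). Hence f(n) ∈ Θ(n^(3/2)).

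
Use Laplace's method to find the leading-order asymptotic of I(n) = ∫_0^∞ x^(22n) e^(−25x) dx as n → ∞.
I(n) ~ (sqrt(2π·22n) / 25) · (22n/(25e))^(22n)

Write the integrand as exp(22n ln x − 25x) and set f(x) = 22n ln x − 25x. Then f'(x) = 22n/x − 25 = 0 at x* = 22n/25, and f''(x*) = −22n/x*^2 = −25^2/(22n). Laplace's method (interior maximum) gives
  I(n) ~ e^(f(x*)) · sqrt(2π / |f''(x*)|)
        = exp(22n ln(22n/25) − 22n) · sqrt(2π · 22n / 25^2)
        = (22n/25)^(22n) e^(−22n) · sqrt(2π·22n) / 25
        = (sqrt(2π·22n) / 25) · (22n/(25e))^(22n).
This matches Γ(22n+1)/25^(22n+1) with Stirling applied to Γ.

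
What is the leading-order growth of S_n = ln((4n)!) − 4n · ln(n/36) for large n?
S_n ~ 4n · (ln 144 − 1) + O(ln n)

Stirling: ln((4n)!) = 4n ln(4n) − 4n + O(ln n).
  S_n = 4n ln(4n) − 4n − 4n ln(n/36) + O(ln n)
      = 4n ln(4n) − 4n ln n + 4n ln 36 − 4n + O(ln n)
      = 4n ln 4 + 4n ln 36 − 4n + O(ln n)
      = 4n (ln 144 − 1) + O(ln n).
Numerically ln(144) − 1 ≈ 3.9698.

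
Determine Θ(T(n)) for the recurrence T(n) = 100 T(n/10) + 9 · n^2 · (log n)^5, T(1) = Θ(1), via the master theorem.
T(n) = Θ(n^2 · (log n)^6)

Here log_10 100 = 2 and f(n) = 9 · n^2 · (log n)^5 = Θ(n^(log_10 100) · (log n)^5). This is the extended Case 2 of the master theorem (f matches the critical exponent up to log factors), giving T(n) = Θ(n^(log_10 100) · (log n)^(5+1)) = Θ(n^2 · (log n)^6).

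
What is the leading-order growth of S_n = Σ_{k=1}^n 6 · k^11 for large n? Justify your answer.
S_n ~ n^12 / 2

By integral comparison (Euler-Maclaurin), Σ_{k=1}^n 6 · k^11 = 6 · ∫_0^n x^11 dx + O(n^11) = 6 · n^12/12 = n^12 / 2 + O(n^11). (Equivalently, Faulhaber's formula gives the same leading term.)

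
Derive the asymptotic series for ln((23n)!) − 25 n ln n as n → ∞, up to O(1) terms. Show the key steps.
ln((23n)!) − 25 n ln n = −2 n ln n + 23(ln 23 − 1) n + (1/2) ln(2π·23n) + O(1/n)

Stirling: ln((23n)!) = 23n ln(23n) − 23n + (1/2) ln(2π·23n) + O(1/n).
Expand 23n ln(23n) = 23n (ln n + ln 23) = 23n ln n + 23n ln 23.
Subtract 25n ln n: leading term is (23 − 25) n ln n = −2 n ln n. The next term is 23n ln 23 − 23n = 23(ln 23 − 1) n. Then the (1/2) ln(2π·23n) correction.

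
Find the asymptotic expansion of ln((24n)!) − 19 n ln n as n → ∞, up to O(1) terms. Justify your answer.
ln((24n)!) − 19 n ln n = 5 n ln n + 24(ln 24 − 1) n + (1/2) ln(2π·24n) + O(1/n)

Stirling: ln((24n)!) = 24n ln(24n) − 24n + (1/2) ln(2π·24n) + O(1/n).
Expand 24n ln(24n) = 24n (ln n + ln 24) = 24n ln n + 24n ln 24.
Subtract 19n ln n: leading term is (24 − 19) n ln n = 5 n ln n. The next term is 24n ln 24 − 24n = 24(ln 24 − 1) n. Then the (1/2) ln(2π·24n) correction.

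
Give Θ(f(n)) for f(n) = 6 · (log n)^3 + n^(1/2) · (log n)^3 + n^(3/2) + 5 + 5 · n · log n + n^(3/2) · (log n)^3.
f(n) ∈ Θ(n^(3/2) · (log n)^3)

Compare the terms by growth order. For large n, n^a · (log n)^b dominates n^a' · (log n)^b' iff a > a', or (a = a' and b > b'). Ranking the 6 terms shows the dominant one is n^(3/2) · (log n)^3. Hence f(n) ∈ Θ(n^(3/2) · (log n)^3).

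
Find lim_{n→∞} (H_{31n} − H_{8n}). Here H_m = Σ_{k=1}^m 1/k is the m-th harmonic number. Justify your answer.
lim = ln(31/8)

Euler-Maclaurin gives H_m = ln m + γ + 1/(2m) + O(1/m^2). The γ and O(1/m) terms cancel in the difference:
  H_{31n} − H_{8n} = ln(31n) − ln(8n) + O(1/n) = ln(31/8) + O(1/n).
Hence the limit is ln(31/8).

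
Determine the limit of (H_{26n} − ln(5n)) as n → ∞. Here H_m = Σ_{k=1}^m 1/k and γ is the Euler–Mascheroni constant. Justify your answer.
lim = ln(26/5) + γ

By Euler-Maclaurin, H_m = ln m + γ + O(1/m). So
  H_{26n} − ln(5n) = ln(26n) + γ − ln(5n) + O(1/n)
                       = ln(26/5) + γ + O(1/n).
Hence the limit is ln(26/5) + γ.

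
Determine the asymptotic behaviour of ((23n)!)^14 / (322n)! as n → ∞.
((23n)!)^14/(322n)! ~ ((2π·23n)^(13/2) / sqrt(14)) · 14^(−14·23n)  →  0

Write N = 23n. Stirling: N! ~ sqrt(2π N)(N/e)^N and (14N)! ~ sqrt(2π·14N)·(14N/e)^(14N).
  (N!)^14/(14N)! ~ (2π N)^(14/2) (N/e)^(14N) / [sqrt(2π·14N) (14N/e)^(14N)]
     = (2π N)^(14/2) / sqrt(2π·14N) · (N/(14N))^(14N)
     = (2π N)^((14−1)/2) / sqrt(14) · 14^(−14N).
Since 14^14 > 1, the factor 14^(−14N) decays exponentially, so the ratio → 0. Substituting N = 23n gives the stated form.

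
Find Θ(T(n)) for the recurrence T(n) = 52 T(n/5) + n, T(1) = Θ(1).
T(n) = Θ(n^(log_5 52))

Master theorem: compare f(n) = n to n^(log_5 52) where log_5 52 ≈ 2.455. Since 1 < log_5 52, we have f(n) = O(n^(log_5 52 − ε)) for some ε > 0 — Case 1. Hence T(n) = Θ(n^(log_5 52)).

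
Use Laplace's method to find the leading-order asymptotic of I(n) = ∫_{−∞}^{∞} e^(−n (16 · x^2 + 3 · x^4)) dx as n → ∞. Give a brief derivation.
I(n) ~ sqrt(π/(16n))

φ(x) = 16 · x^2 + 3 · x^4 has its unique global minimum at x* = 0 (since φ'(x) = 32x + 12x^3 = 0 only at x = 0 for real x with both coefficients positive, and φ → ∞ as |x| → ∞). At x* = 0, φ(0) = 0 and φ''(0) = 32. Laplace's method then gives
  I(n) ~ sqrt(2π / (n · φ''(0))) · e^(−n φ(0)) = sqrt(2π / (32n)) = sqrt(π/(16n)).
The 3 · x^4 term contributes only at subleading order (an O(1/n) relative correction).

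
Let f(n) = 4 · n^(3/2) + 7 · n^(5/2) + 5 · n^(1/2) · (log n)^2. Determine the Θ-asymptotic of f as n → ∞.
f(n) ∈ Θ(n^(5/2))

Compare the terms by growth order. For large n, n^a · (log n)^b dominates n^a' · (log n)^b' iff a > a', or (a = a' and b > b'). Ranking the 3 terms shows the dominant one is 7 · n^(5/2). Hence f(n) ∈ Θ(n^(5/2)).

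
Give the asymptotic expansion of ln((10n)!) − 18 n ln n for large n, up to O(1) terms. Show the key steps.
ln((10n)!) − 18 n ln n = −8 n ln n + 10(ln 10 − 1) n + (1/2) ln(2π·10n) + O(1/n)

Stirling: ln((10n)!) = 10n ln(10n) − 10n + (1/2) ln(2π·10n) + O(1/n).
Expand 10n ln(10n) = 10n (ln n + ln 10) = 10n ln n + 10n ln 10.
Subtract 18n ln n: leading term is (10 − 18) n ln n = −8 n ln n. The next term is 10n ln 10 − 10n = 10(ln 10 − 1) n. Then the (1/2) ln(2π·10n) correction.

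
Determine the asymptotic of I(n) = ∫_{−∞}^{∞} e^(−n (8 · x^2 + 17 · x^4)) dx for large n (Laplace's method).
I(n) ~ sqrt(π/(8n))

φ(x) = 8 · x^2 + 17 · x^4 has its unique global minimum at x* = 0 (since φ'(x) = 16x + 68x^3 = 0 only at x = 0 for real x with both coefficients positive, and φ → ∞ as |x| → ∞). At x* = 0, φ(0) = 0 and φ''(0) = 16. Laplace's method then gives
  I(n) ~ sqrt(2π / (n · φ''(0))) · e^(−n φ(0)) = sqrt(2π / (16n)) = sqrt(π/(8n)).
The 17 · x^4 term contributes only at subleading order (an O(1/n) relative correction).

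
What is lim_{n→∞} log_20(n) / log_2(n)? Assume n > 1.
lim = ln(2) / ln(20) = log_20(2)

Change of base: log_20(n) = ln n / ln 20 and log_2(n) = ln n / ln 2. The ratio is (ln n / ln 20) · (ln 2 / ln n) = ln 2 / ln 20, a constant independent of n. So the limit is ln 2 / ln 20 = log_20(2).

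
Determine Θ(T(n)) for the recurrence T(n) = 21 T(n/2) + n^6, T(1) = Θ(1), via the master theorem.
T(n) = Θ(n^6)

log_2 21 ≈ 4.392. f(n) = n^6 dominates n^(log_2 21) since 6 > 4.392, and the regularity condition a·f(n/b) = 21·(n/2)^6 = (21/64)·n^6 ≤ c·f(n) holds with c = 21/64 ≈ 0.328 < 1. So this is Case 3: T(n) = Θ(f(n)) = Θ(n^6).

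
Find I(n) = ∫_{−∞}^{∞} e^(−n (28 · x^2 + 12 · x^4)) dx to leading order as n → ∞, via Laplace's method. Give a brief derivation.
I(n) ~ sqrt(π/(28n))

φ(x) = 28 · x^2 + 12 · x^4 has its unique global minimum at x* = 0 (since φ'(x) = 56x + 48x^3 = 0 only at x = 0 for real x with both coefficients positive, and φ → ∞ as |x| → ∞). At x* = 0, φ(0) = 0 and φ''(0) = 56. Laplace's method then gives
  I(n) ~ sqrt(2π / (n · φ''(0))) · e^(−n φ(0)) = sqrt(2π / (56n)) = sqrt(π/(28n)).
The 12 · x^4 term contributes only at subleading order (an O(1/n) relative correction).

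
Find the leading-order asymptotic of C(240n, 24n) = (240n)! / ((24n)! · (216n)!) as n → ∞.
C(240n, 24n) ~ (10000000000/387420489)^(24n) · sqrt(5/(9π·24n))

Write N = 24n. Apply Stirling to each factorial:
  (10N)! ~ sqrt(2π·10N) · (10N/e)^(10N),
  N! ~ sqrt(2π N) · (N/e)^N,
  (9N)! ~ sqrt(2π·9N) · (9N/e)^(9N).
The exponential factors combine to (10N)^(10N) / (N^N · (9N)^(9N)) = 10^(10N)/9^(9N) = (10^10/9^9)^N = (10000000000/387420489)^N.
The square-root prefactors combine to sqrt(2π·10N) / (sqrt(2π N)·sqrt(2π·9N)) = sqrt(10 / (2π·9·N)) = sqrt(5/(9π·24n)).
Substituting N = 24n: C(240n, 24n) ~ (10000000000/387420489)^(24n) · sqrt(5/(9π·24n)).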